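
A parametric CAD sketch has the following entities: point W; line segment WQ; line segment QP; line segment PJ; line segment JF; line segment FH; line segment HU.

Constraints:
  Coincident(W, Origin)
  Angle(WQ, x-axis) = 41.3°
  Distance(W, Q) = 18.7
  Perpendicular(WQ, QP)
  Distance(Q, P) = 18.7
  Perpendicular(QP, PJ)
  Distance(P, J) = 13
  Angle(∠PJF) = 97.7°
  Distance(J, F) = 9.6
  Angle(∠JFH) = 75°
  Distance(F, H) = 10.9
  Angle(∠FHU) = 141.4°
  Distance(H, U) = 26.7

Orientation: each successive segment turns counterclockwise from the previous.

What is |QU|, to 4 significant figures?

33.36

W is at the origin; WQ runs at 41.3° with length 18.7, so Q = (14.05, 12.34). The perpendicularity gives QP at right angles to WQ, so QP runs at 131.3°; with |QP| = 18.7, P = (1.707, 26.39). QP is perpendicular to PJ, so PJ runs at -138.7°; with |PJ| = 13.0, J = (-8.060, 17.81). ∠PJF = 97.7° gives JF at -56.40° from the x-axis; with |JF| = 9.6, F = (-2.747, 9.815). ∠JFH = 75.0° gives FH at 48.60° from the x-axis; with |FH| = 10.9, H = (4.461, 17.99). ∠FHU = 141.4° gives HU at 87.20° from the x-axis; with |HU| = 26.7, U = (5.765, 44.66). Then |QU| = |U − Q| = 33.36.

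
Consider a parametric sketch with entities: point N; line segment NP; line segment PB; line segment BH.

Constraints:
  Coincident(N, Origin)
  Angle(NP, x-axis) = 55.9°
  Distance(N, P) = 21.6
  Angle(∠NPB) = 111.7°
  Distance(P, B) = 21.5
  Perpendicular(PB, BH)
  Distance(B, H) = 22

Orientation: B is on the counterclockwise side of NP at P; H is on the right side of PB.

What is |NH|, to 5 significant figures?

51.374

N is at the origin; NP runs at 55.9° with length 21.6, so P = 21.6·(cos 55.9°, sin 55.9°) = (12.110, 17.886). ∠NPB = 111.7°, so PB runs at 55.9° + (180° − 111.7°) = 124.20° from the x-axis; with |PB| = 21.5, B = P + 21.5·(cos 124.20°, sin 124.20°) = (0.025010, 35.668). PB ⟂ BH; with |BH| = 22.0 on the right of PB, H = B + 22.0·(0.82708, 0.56208) = (18.221, 48.034). Then |NH| = |H − N| = 51.374.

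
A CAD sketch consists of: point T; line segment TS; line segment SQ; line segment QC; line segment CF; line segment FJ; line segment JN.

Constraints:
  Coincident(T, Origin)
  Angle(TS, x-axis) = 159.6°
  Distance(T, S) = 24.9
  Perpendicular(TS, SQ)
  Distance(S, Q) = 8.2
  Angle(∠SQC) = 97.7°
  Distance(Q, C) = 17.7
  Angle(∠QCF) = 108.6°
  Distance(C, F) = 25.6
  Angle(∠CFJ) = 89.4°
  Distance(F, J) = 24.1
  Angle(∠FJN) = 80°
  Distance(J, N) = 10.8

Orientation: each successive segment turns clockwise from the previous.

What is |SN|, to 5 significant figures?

13.137

∠CFJ = 89.4° gives FJ at -174.70° from the x-axis; with |FJ| = 24.1, J = (-24.579, -15.217). ∠FJN = 80.0° gives JN at 85.300° from the x-axis; with |JN| = 10.8, N = (-23.694, -4.4530). Then |SN| = |N − S| = 13.137.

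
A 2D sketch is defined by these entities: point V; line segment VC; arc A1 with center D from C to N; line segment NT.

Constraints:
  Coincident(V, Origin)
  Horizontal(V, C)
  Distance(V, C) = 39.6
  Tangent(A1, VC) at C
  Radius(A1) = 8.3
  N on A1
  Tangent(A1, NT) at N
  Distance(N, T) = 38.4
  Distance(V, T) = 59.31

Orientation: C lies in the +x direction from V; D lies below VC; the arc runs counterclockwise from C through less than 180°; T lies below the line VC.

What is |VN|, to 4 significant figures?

32.68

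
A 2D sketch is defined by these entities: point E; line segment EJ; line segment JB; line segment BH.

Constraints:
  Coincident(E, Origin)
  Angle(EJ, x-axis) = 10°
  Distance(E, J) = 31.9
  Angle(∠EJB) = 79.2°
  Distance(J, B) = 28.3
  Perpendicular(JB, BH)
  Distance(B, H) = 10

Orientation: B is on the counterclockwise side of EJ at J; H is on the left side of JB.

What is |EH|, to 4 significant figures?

30.88

∠EJB = 79.2°, so JB runs at 10.0° + (180° − 79.2°) = 110.8° from the x-axis; with |JB| = 28.3, B = J + 28.3·(cos 110.8°, sin 110.8°) = (21.37, 31.99). JB ⟂ BH; with |BH| = 10.0 on the left of JB, H = B + 10.0·(-0.9348, -0.3551) = (12.02, 28.44). Then |EH| = |H − E| = 30.88.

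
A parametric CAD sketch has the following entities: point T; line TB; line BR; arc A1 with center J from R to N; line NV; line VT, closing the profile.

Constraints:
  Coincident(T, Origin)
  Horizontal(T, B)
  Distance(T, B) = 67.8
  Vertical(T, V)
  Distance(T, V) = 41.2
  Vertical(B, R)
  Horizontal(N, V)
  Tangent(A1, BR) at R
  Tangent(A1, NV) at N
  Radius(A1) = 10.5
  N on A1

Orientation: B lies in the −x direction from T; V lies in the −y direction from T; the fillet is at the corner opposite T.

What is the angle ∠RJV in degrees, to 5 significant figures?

169.62°

The virtual corner opposite T is at (-67.800, -41.200). Since A1 is tangent to BR there, JR ⟂ BR and tangency of A1 to NV means the radius JN is perpendicular to NV, with radius 10.5, so the center J sits 10.5 in from both sides at J = (-57.300, -30.700). That places the tangent points at R = (-67.800, -30.700) on BR and N = (-57.300, -41.200) on NV. Then cos ∠RJV = JR·JV / (|JR||JV|), giving 169.62°.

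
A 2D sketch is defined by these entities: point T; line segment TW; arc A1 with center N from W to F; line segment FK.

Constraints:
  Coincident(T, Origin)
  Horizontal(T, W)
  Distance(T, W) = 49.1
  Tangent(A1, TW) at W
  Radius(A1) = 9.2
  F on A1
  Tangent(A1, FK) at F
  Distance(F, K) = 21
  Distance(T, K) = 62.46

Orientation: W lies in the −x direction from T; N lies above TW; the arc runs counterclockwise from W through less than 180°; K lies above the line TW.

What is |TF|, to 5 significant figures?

44.097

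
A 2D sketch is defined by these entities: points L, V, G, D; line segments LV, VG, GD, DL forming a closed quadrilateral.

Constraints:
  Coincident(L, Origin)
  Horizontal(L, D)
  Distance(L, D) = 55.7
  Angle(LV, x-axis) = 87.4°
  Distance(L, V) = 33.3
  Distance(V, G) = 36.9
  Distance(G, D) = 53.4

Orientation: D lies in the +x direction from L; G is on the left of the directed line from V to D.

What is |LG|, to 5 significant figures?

60.231

L is at the origin; LD is horizontal with |LD| = 55.7 and D in +x, so D = (55.7, 0). LV runs at 87.4° with |LV| = 33.3, so V = (1.5106, 33.266). G is determined by |VG| = 36.9 and |GD| = 53.4 together: it lies at the intersection of circle(V, 36.9) and circle(D, 53.4). With |VD| = 63.585, the foot of the radical line on VD is 20.077 from V and the perpendicular offset is √(36.9² − 20.077²) = 30.960. Taking the left-of-VD solution: G = (34.818, 49.148).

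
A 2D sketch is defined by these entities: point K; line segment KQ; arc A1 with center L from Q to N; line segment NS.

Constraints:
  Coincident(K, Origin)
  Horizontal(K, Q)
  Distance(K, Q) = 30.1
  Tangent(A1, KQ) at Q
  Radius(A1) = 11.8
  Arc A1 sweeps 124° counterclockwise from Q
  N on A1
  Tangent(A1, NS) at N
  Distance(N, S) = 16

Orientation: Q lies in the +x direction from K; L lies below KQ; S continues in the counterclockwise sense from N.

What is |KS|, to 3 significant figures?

43.1

K is at the origin; KQ is horizontal with |KQ| = 30.1 and Q on the +x side, so Q = (30.1, 0.00). A1 meets KQ tangentially, so LQ is at right angles to KQ, so L = Q + (0, -11.8) = (30.1, -11.8). On A1, Q sits at bearing 90° from L; a 124° counterclockwise sweep puts N at bearing 214°, so N = L + 11.8·(cos 214°, sin 214°) = (20.3, -18.4). Since A1 is tangent to NS there, LN ⟂ NS, so NS runs along (−sin 214°, cos 214°); with |NS| = 16.0, S = (29.3, -31.7). Then |KS| = |S − K| = 43.1.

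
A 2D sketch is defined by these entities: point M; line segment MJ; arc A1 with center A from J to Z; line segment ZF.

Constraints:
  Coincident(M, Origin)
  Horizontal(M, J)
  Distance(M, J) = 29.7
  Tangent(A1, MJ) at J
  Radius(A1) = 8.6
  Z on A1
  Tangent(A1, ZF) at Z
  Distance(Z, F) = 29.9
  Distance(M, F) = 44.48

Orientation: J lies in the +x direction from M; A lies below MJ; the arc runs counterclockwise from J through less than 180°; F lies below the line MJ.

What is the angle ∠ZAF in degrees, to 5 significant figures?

73.953°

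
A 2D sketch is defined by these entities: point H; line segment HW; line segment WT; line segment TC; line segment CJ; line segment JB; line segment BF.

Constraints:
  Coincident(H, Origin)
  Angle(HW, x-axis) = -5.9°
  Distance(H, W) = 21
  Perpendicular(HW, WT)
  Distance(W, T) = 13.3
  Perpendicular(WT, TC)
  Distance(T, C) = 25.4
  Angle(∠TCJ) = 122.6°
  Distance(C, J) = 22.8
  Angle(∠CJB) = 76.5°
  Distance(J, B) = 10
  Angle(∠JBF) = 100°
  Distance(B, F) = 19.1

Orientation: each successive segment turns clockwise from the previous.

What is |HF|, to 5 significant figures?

7.7850

∠CJB = 76.5° gives JB at 13.200° from the x-axis; with |JB| = 10.0, B = (-6.2525, 9.8751). ∠JBF = 100.0° gives BF at -66.800° from the x-axis; with |BF| = 19.1, F = (1.2718, -7.6804). Then |HF| = |F − H| = 7.7850.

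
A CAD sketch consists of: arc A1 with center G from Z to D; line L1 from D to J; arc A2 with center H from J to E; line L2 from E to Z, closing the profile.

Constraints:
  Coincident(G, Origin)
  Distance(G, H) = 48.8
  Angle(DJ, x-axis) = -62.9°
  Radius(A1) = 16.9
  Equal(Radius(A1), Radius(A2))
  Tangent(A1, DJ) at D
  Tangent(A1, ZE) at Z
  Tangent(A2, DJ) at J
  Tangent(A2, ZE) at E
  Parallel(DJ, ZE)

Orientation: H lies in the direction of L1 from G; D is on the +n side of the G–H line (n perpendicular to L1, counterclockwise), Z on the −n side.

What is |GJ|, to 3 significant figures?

51.6

The slot axis is L1's direction at -62.9°, so u = (cos -62.9°, sin -62.9°) = (0.456, -0.890) and n = (−sin -62.9°, cos -62.9°) = (0.890, 0.456). G is at the origin and H lies 48.8 along u from G, so H = 48.8·u = (22.2, -43.4). Tangency of A1 to both parallel lines with radius 16.9 puts D and Z at G ± 16.9·n: D = (15.0, 7.70), Z = (-15.0, -7.70). Equal radii place J and E the same way about H: J = H + 16.9·n = (37.3, -35.7), E = H − 16.9·n = (7.19, -51.1). Then |GJ| = |J − G| = 51.6.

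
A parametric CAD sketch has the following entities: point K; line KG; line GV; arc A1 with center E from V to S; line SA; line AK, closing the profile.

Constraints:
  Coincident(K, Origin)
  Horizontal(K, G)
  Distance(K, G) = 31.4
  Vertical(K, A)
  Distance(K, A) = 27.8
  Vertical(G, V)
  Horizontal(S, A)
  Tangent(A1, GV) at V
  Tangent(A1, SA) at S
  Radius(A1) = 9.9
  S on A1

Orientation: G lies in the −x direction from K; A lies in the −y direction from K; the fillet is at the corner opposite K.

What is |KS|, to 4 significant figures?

35.14

The virtual corner opposite K is at (-31.40, -27.80). A1 meets GV tangentially, so EV is at right angles to GV and since A1 is tangent to SA there, ES ⟂ SA, with radius 9.9, so the center E sits 9.9 in from both sides at E = (-21.50, -17.90). That places the tangent points at V = (-31.40, -17.90) on GV and S = (-21.50, -27.80) on SA. Then |KS| = |S − K| = 35.14.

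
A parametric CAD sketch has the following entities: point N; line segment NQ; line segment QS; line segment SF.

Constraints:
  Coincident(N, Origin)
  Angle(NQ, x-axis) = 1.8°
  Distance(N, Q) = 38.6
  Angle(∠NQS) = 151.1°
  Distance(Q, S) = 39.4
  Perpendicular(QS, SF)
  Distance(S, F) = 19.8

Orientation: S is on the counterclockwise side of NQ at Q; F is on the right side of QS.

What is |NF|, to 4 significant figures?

82.68

∠NQS = 151.1°, so QS runs at 1.8° + (180° − 151.1°) = 30.70° from the x-axis; with |QS| = 39.4, S = Q + 39.4·(cos 30.70°, sin 30.70°) = (72.46, 21.33). QS ⟂ SF; with |SF| = 19.8 on the right of QS, F = S + 19.8·(0.5105, -0.8599) = (82.57, 4.303). Then |NF| = |F − N| = 82.68.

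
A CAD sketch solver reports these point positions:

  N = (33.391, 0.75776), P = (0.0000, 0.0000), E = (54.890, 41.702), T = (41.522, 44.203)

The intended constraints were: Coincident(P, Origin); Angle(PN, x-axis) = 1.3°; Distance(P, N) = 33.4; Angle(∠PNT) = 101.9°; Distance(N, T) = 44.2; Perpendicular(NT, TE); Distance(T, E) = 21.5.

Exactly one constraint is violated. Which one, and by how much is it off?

Distance(T, E) = 21.5 — off by 7.90.

P = (0.00, 0.00) ✓; PN at 1.300° ✓; |PN| = 33.40 ✓; ∠PNT = 101.9° ✓; |NT| = 44.20 ✓; ∠(NT, TE) = 90.00° ✓; |TE| = 13.60 ✗.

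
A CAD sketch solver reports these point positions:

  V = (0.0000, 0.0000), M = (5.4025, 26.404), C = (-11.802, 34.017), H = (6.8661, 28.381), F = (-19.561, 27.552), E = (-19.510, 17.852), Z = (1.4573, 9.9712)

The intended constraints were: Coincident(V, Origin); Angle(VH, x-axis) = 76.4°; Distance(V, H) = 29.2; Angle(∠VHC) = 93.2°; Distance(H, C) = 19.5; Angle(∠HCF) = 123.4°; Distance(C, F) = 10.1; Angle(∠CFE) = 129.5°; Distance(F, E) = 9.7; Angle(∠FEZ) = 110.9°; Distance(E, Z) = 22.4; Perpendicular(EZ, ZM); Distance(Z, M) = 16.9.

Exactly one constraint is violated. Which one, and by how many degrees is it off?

Perpendicular(EZ, ZM) — off by 7.10°.

V = (0.00, 0.00) ✓; VH at 76.40° ✓; |VH| = 29.20 ✓; ∠VHC = 93.20° ✓; |HC| = 19.50 ✓; ∠HCF = 123.4° ✓; |CF| = 10.10 ✓; ∠CFE = 129.5° ✓; |FE| = 9.700 ✓; ∠FEZ = 110.9° ✓; |EZ| = 22.40 ✓; ∠(EZ, ZM) = 97.10° ✗; |ZM| = 16.90 ✓.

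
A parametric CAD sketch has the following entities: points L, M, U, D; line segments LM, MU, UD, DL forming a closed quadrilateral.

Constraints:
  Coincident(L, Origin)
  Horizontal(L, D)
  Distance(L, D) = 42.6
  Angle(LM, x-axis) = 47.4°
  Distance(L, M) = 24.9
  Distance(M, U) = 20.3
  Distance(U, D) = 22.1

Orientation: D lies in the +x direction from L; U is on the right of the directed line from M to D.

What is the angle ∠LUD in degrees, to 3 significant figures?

171°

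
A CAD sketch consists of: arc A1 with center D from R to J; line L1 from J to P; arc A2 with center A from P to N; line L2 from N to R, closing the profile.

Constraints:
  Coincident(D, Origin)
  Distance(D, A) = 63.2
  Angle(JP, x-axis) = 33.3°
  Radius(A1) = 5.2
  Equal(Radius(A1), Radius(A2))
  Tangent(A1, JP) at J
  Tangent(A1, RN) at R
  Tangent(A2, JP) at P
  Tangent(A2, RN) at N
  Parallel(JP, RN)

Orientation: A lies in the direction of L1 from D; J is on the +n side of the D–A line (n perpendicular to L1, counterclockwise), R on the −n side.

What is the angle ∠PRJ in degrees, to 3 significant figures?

80.7°

Tangency of A1 to both parallel lines with radius 5.2 puts J and R at D ± 5.2·n: J = (-2.85, 4.35), R = (2.85, -4.35). Equal radii place P and N the same way about A: P = A + 5.2·n = (50.0, 39.0), N = A − 5.2·n = (55.7, 30.4). Then cos ∠PRJ = RP·RJ / (|RP||RJ|), giving 80.7°.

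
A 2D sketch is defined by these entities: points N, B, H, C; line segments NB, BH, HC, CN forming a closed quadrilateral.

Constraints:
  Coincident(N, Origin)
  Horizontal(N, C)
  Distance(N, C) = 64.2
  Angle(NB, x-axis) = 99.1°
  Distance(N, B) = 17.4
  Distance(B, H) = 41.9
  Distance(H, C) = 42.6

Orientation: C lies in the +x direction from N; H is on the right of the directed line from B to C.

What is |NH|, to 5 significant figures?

28.448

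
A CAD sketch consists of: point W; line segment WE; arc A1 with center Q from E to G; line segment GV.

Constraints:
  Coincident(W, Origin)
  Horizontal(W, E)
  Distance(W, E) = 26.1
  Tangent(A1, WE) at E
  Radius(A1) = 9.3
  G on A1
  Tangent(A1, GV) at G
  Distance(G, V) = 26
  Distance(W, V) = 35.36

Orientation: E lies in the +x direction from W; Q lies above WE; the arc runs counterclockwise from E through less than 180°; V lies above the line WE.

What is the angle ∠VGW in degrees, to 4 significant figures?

67.24°

Checks: |QG| = 9.300 ✓; ∠(QG, GV) = 90.00° ✓; |GV| = 26.00 ✓; |WV| = 35.36 ✓.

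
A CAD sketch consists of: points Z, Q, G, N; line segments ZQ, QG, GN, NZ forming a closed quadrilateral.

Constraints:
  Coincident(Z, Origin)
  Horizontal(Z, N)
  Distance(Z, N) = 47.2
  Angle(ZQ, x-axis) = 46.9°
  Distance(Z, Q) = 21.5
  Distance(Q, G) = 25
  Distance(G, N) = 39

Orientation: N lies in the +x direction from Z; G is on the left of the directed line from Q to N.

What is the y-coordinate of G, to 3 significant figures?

35.2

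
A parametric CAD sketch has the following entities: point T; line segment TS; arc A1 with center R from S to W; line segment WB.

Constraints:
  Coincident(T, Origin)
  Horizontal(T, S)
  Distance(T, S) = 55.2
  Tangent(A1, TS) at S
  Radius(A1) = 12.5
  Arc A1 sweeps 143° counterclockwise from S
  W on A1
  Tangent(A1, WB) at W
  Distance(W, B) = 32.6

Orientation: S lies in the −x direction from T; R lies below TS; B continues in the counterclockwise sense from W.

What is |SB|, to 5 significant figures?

45.993

T is at the origin; TS is horizontal with |TS| = 55.2 and S on the −x side, so S = (-55.200, 0.0000). Tangency of A1 to TS means the radius RS is perpendicular to TS, so R = S + (0, -12.5) = (-55.200, -12.500). On A1, S sits at bearing 90° from R; a 143° counterclockwise sweep puts W at bearing 233°, so W = R + 12.5·(cos 233°, sin 233°) = (-62.723, -22.483). A1 meets WB tangentially, so RW is at right angles to WB, so WB runs along (−sin 233°, cos 233°); with |WB| = 32.6, B = (-36.687, -42.102). Then |SB| = |B − S| = 45.993.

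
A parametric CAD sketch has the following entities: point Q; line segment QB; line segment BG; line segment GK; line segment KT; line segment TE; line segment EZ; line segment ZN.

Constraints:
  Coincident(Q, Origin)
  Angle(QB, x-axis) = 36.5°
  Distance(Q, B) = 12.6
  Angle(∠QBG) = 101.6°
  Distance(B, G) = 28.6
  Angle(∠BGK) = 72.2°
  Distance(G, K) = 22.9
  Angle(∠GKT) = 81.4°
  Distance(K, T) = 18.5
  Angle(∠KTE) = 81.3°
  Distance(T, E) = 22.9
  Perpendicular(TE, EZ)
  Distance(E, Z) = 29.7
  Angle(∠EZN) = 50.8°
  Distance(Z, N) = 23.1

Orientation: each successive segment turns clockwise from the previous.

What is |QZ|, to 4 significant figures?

45.03

∠KTE = 81.3° gives TE at 13.00° from the x-axis; with |TE| = 22.9, E = (27.12, -0.8186). TE ⟂ EZ, so EZ runs at -77.00°; with |EZ| = 29.7, Z = (33.80, -29.76). Then |QZ| = |Z − Q| = 45.03.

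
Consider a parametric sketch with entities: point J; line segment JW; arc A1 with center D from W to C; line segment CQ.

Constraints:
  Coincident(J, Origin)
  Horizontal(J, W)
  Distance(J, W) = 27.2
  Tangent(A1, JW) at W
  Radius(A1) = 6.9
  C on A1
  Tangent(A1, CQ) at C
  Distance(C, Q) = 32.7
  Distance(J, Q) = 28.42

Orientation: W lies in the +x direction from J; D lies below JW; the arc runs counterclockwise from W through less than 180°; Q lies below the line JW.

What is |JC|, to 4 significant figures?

21.93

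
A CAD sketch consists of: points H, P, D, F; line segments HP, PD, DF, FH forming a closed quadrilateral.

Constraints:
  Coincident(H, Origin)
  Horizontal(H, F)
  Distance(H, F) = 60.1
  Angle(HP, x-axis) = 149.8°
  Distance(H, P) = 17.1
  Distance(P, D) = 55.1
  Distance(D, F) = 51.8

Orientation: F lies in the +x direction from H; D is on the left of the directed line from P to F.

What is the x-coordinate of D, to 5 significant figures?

29.307

H is at the origin; HF is horizontal with |HF| = 60.1 and F in +x, so F = (60.1, 0). HP runs at 149.8° with |HP| = 17.1, so P = (-14.779, 8.6016). D is determined by |PD| = 55.1 and |DF| = 51.8 together: it lies at the intersection of circle(P, 55.1) and circle(F, 51.8). With |PF| = 75.372, the foot of the radical line on PF is 40.026 from P and the perpendicular offset is √(55.1² − 40.026²) = 37.867. Taking the left-of-PF solution: D = (29.307, 41.654).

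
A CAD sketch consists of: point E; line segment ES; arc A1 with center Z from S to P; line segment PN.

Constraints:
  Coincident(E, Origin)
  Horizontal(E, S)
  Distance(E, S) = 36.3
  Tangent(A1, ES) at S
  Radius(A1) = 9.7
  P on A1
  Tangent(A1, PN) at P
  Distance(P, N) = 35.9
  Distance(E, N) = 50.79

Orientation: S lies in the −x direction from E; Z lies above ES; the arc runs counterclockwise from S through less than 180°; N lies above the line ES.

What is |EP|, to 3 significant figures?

28.1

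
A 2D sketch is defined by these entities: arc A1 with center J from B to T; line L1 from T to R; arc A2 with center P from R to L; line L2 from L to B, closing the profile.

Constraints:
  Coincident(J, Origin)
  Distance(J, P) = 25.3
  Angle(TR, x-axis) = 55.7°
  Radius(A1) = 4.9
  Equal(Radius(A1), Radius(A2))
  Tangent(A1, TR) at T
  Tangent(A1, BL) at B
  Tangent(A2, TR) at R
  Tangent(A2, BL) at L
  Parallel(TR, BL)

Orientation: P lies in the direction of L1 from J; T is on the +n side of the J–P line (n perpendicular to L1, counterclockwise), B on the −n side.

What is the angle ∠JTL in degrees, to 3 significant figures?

68.8°

The slot axis is L1's direction at 55.7°, so u = (cos 55.7°, sin 55.7°) = (0.564, 0.826) and n = (−sin 55.7°, cos 55.7°) = (-0.826, 0.564). J is at the origin and P lies 25.3 along u from J, so P = 25.3·u = (14.3, 20.9). Tangency of A1 to both parallel lines with radius 4.9 puts T and B at J ± 4.9·n: T = (-4.05, 2.76), B = (4.05, -2.76). Equal radii place R and L the same way about P: R = P + 4.9·n = (10.2, 23.7), L = P − 4.9·n = (18.3, 18.1). Then cos ∠JTL = TJ·TL / (|TJ||TL|), giving 68.8°.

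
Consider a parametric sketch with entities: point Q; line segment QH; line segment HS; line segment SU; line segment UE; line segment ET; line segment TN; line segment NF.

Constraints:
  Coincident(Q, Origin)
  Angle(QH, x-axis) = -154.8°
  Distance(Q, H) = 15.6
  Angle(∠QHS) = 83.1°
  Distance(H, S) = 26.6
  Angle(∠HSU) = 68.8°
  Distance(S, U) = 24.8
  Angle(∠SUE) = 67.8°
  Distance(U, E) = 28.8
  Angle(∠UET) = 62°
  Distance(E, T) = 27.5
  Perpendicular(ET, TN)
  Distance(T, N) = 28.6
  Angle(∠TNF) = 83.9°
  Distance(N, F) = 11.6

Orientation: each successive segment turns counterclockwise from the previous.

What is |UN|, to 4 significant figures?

14.33

Q is at the origin; QH runs at -154.8° with length 15.6, so H = (-14.12, -6.642). ∠QHS = 83.1° gives HS at -57.90° from the x-axis; with |HS| = 26.6, S = (0.01990, -29.18). ∠HSU = 68.8° gives SU at 53.30° from the x-axis; with |SU| = 24.8, U = (14.84, -9.292). ∠SUE = 67.8° gives UE at 165.5° from the x-axis; with |UE| = 28.8, E = (-13.04, -2.081). ∠UET = 62.0° gives ET at -76.50° from the x-axis; with |ET| = 27.5, T = (-6.622, -28.82). ET is perpendicular to TN, so TN runs at 13.50°; with |TN| = 28.6, N = (21.19, -22.14). Then |UN| = |N − U| = 14.33.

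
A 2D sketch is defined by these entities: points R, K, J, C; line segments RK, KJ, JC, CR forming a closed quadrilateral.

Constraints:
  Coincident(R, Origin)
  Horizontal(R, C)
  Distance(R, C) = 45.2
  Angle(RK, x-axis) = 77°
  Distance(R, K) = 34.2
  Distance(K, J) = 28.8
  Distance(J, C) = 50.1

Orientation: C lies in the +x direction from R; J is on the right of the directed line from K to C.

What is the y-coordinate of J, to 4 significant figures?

7.178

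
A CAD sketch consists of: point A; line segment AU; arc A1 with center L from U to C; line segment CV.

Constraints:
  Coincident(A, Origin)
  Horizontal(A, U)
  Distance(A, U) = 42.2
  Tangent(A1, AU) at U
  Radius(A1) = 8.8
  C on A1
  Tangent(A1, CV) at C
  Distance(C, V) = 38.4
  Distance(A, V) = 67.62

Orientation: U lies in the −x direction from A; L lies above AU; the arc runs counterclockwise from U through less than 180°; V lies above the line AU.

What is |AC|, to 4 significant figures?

36.04

A is at the origin; A and U share the same y with |AU| = 42.2 and U on the −x side, so U = (-42.20, 0.000). A1 meets AU tangentially, so LU is at right angles to AU, so L = U + (0, 8.8) = (-42.20, 8.800). Since LC ⟂ CV (tangency), |LV| = √(8.8² + 38.4²) = 39.40 regardless of where C sits on A1. So V lies on both circle(A, 67.62) and circle(L, 39.40); the above-AU intersection is V = (-47.84, 47.79). C is the foot of the tangent from V: C = (-33.99, 11.97).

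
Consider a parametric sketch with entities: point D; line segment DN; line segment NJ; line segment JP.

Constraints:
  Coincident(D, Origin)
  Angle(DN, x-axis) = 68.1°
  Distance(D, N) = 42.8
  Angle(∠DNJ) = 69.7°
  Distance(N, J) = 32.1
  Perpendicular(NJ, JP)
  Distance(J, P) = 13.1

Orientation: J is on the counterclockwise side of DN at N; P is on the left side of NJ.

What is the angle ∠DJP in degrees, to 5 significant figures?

23.256°

D is at the origin; DN runs at 68.1° with length 42.8, so N = 42.8·(cos 68.1°, sin 68.1°) = (15.964, 39.711). ∠DNJ = 69.7°, so NJ runs at 68.1° + (180° − 69.7°) = 178.40° from the x-axis; with |NJ| = 32.1, J = N + 32.1·(cos 178.40°, sin 178.40°) = (-16.124, 40.608). NJ ⟂ JP; with |JP| = 13.1 on the left of NJ, P = J + 13.1·(-0.027922, -0.99961) = (-16.489, 27.513). Then cos ∠DJP = JD·JP / (|JD||JP|), giving 23.256°.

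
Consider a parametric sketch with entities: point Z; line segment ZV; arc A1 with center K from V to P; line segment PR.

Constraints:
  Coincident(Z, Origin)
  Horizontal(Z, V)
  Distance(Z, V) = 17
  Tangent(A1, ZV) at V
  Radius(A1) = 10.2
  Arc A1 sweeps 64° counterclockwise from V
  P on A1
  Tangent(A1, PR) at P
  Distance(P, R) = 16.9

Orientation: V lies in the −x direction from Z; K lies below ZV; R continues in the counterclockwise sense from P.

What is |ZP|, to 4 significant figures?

26.79

Tangency of A1 to ZV means the radius KV is perpendicular to ZV, so K = V + (0, -10.2) = (-17.00, -10.20). On A1, V sits at bearing 90° from K; a 64° counterclockwise sweep puts P at bearing 154°, so P = K + 10.2·(cos 154°, sin 154°) = (-26.17, -5.729). Then |ZP| = |P − Z| = 26.79.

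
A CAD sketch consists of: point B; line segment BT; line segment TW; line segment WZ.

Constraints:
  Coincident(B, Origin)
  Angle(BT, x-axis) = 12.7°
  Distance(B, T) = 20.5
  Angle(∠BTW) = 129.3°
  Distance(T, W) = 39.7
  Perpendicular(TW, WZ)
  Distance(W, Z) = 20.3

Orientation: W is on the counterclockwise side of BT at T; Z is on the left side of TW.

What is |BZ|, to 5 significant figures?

52.871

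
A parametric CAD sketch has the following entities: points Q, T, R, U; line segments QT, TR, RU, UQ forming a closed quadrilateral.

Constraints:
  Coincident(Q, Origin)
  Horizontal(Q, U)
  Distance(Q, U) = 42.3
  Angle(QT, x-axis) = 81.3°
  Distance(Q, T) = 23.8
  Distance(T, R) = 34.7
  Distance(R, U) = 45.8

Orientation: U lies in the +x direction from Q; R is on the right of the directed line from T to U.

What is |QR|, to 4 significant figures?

10.91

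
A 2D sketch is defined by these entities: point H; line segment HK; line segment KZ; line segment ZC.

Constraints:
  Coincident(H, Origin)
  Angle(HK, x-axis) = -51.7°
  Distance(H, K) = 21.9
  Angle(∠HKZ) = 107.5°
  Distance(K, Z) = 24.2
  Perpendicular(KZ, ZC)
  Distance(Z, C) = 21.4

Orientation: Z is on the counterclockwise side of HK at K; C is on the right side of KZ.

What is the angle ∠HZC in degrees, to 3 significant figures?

124°

∠HKZ = 107.5°, so KZ runs at -51.7° + (180° − 107.5°) = 20.8° from the x-axis; with |KZ| = 24.2, Z = K + 24.2·(cos 20.8°, sin 20.8°) = (36.2, -8.59). KZ is perpendicular to ZC; with |ZC| = 21.4 on the right of KZ, C = Z + 21.4·(0.355, -0.935) = (43.8, -28.6). Then cos ∠HZC = ZH·ZC / (|ZH||ZC|), giving 124°.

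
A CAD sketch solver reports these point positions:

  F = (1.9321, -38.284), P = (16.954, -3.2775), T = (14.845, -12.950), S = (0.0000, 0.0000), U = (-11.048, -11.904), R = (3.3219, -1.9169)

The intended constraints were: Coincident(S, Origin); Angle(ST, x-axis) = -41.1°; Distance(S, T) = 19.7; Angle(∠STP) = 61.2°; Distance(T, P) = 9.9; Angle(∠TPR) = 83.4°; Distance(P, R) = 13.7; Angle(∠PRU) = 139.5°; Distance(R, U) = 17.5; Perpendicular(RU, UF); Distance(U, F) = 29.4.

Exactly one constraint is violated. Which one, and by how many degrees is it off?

Perpendicular(RU, UF) — off by 8.60°.

S = (0.00, 0.00) ✓; ST at -41.10° ✓; |ST| = 19.70 ✓; ∠STP = 61.20° ✓; |TP| = 9.900 ✓; ∠TPR = 83.40° ✓; |PR| = 13.70 ✓; ∠PRU = 139.5° ✓; |RU| = 17.50 ✓; ∠(RU, UF) = 81.40° ✗; |UF| = 29.40 ✓.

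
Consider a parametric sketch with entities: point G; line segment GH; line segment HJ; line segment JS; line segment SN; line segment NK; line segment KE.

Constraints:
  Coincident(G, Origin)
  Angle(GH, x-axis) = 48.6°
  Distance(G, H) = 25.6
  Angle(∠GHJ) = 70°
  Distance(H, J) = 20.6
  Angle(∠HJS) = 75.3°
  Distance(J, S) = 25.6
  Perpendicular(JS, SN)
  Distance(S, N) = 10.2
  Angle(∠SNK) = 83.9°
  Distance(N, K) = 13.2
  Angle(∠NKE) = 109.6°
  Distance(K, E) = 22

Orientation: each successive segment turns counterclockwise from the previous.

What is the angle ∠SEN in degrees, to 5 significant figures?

16.707°

G is at the origin; GH runs at 48.6° with length 25.6, so H = (16.930, 19.203). ∠GHJ = 70.0° gives HJ at 158.60° from the x-axis; with |HJ| = 20.6, J = (-2.2502, 26.719). ∠HJS = 75.3° gives JS at -96.700° from the x-axis; with |JS| = 25.6, S = (-5.2369, 1.2941). JS is perpendicular to SN, so SN runs at -6.7000°; with |SN| = 10.2, N = (4.8934, 0.10409). ∠SNK = 83.9° gives NK at 89.400° from the x-axis; with |NK| = 13.2, K = (5.0316, 13.303). ∠NKE = 109.6° gives KE at 159.80° from the x-axis; with |KE| = 22.0, E = (-15.615, 20.900). Then cos ∠SEN = ES·EN / (|ES||EN|), giving 16.707°.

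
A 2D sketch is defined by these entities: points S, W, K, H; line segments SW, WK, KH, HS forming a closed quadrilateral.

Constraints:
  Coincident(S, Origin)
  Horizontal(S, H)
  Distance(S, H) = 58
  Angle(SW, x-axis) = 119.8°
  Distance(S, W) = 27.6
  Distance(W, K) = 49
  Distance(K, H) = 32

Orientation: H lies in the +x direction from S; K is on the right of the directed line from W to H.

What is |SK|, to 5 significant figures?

26.650

Checks: |WK| = 49.00 ✓; |KH| = 32.00 ✓.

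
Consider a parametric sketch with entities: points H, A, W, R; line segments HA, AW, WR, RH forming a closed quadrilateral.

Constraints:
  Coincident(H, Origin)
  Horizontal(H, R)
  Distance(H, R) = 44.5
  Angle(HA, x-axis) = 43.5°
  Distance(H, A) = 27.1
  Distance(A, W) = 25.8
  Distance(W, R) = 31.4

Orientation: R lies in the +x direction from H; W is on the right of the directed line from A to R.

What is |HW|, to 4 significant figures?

15.21

Checks: |AW| = 25.80 ✓; |WR| = 31.40 ✓.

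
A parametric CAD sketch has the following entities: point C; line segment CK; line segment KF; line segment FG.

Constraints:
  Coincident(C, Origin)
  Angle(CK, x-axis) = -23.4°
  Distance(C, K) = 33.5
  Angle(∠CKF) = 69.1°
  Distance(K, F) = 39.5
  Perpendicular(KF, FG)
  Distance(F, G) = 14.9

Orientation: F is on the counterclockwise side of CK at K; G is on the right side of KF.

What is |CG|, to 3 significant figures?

53.8

C is at the origin; CK runs at -23.4° with length 33.5, so K = 33.5·(cos -23.4°, sin -23.4°) = (30.7, -13.3). ∠CKF = 69.1°, so KF runs at -23.4° + (180° − 69.1°) = 87.5° from the x-axis; with |KF| = 39.5, F = K + 39.5·(cos 87.5°, sin 87.5°) = (32.5, 26.2). KF is perpendicular to FG; with |FG| = 14.9 on the right of KF, G = F + 14.9·(0.999, -0.0436) = (47.4, 25.5). Then |CG| = |G − C| = 53.8.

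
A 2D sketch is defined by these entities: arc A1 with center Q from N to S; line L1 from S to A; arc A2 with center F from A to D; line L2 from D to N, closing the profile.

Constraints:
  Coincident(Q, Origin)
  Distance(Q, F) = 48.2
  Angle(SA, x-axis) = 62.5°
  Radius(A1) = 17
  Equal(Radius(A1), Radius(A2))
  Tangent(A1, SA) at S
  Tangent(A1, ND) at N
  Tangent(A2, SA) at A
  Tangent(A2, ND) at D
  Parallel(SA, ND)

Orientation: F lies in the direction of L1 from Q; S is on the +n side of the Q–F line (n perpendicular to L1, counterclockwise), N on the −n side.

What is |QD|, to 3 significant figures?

51.1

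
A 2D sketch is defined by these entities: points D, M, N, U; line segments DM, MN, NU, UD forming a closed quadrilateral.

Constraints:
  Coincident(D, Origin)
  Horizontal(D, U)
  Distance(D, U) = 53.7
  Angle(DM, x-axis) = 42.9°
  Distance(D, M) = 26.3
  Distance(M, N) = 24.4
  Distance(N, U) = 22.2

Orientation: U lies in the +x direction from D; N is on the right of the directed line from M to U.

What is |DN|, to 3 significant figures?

31.9

Checks: |MN| = 24.40 ✓; |NU| = 22.20 ✓.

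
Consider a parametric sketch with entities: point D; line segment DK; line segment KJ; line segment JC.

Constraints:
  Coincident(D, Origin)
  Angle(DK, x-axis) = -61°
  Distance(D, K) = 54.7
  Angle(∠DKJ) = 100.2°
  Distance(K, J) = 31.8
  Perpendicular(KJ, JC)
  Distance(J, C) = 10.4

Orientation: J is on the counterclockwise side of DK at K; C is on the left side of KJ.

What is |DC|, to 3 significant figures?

60.1

D is at the origin; DK runs at -61.0° with length 54.7, so K = 54.7·(cos -61.0°, sin -61.0°) = (26.5, -47.8). ∠DKJ = 100.2°, so KJ runs at -61.0° + (180° − 100.2°) = 18.8° from the x-axis; with |KJ| = 31.8, J = K + 31.8·(cos 18.8°, sin 18.8°) = (56.6, -37.6). The perpendicularity gives JC at right angles to KJ; with |JC| = 10.4 on the left of KJ, C = J + 10.4·(-0.322, 0.947) = (53.3, -27.7). Then |DC| = |C − D| = 60.1.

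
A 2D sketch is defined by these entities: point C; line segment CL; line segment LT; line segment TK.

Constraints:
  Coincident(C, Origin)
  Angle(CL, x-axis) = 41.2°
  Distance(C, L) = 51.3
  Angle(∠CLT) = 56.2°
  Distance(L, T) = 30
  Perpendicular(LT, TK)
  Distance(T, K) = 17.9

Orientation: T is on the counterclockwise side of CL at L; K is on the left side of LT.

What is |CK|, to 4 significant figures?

24.77

C is at the origin; CL runs at 41.2° with length 51.3, so L = 51.3·(cos 41.2°, sin 41.2°) = (38.60, 33.79). ∠CLT = 56.2°, so LT runs at 41.2° + (180° − 56.2°) = 165.0° from the x-axis; with |LT| = 30.0, T = L + 30.0·(cos 165.0°, sin 165.0°) = (9.621, 41.56). LT is perpendicular to TK; with |TK| = 17.9 on the left of LT, K = T + 17.9·(-0.2588, -0.9659) = (4.988, 24.27). Then |CK| = |K − C| = 24.77.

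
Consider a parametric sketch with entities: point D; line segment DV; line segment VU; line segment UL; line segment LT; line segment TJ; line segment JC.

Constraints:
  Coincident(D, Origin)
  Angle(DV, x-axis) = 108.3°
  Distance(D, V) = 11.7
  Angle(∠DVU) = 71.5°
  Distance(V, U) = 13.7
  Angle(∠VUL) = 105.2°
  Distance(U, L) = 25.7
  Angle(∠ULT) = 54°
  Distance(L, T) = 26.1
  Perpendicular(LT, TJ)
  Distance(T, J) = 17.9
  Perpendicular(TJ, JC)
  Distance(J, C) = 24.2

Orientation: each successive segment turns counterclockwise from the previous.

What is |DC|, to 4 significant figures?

21.63

LT ⟂ TJ, so TJ runs at 147.6°; with |TJ| = 17.9, J = (-6.311, 10.63). TJ is perpendicular to JC, so JC runs at -122.4°; with |JC| = 24.2, C = (-19.28, -9.798). Then |DC| = |C − D| = 21.63.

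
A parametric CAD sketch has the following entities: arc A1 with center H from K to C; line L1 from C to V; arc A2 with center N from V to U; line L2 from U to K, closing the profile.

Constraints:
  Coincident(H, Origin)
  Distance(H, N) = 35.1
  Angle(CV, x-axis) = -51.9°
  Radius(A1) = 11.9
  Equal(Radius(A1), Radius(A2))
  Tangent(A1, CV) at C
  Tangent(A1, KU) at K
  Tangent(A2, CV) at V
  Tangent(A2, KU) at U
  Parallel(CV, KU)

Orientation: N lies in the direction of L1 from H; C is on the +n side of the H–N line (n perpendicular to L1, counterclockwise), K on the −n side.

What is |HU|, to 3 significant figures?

37.1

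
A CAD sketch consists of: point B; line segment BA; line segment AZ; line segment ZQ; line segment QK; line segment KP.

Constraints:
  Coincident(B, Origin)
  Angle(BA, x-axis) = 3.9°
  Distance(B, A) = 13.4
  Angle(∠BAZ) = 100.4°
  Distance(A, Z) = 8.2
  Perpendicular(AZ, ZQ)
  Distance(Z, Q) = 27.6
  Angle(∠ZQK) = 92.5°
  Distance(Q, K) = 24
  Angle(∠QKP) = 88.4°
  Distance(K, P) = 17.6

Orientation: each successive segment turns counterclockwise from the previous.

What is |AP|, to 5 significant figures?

19.488

∠ZQK = 92.5° gives QK at -99.000° from the x-axis; with |QK| = 24.0, K = (-16.880, -11.521). ∠QKP = 88.4° gives KP at -7.4000° from the x-axis; with |KP| = 17.6, P = (0.57364, -13.788). Then |AP| = |P − A| = 19.488.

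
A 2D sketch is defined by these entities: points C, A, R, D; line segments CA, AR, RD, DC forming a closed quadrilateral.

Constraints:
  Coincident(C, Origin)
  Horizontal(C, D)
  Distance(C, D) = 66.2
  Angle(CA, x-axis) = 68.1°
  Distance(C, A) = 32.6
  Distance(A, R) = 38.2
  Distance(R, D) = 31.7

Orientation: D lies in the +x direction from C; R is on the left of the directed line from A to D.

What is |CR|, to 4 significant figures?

57.24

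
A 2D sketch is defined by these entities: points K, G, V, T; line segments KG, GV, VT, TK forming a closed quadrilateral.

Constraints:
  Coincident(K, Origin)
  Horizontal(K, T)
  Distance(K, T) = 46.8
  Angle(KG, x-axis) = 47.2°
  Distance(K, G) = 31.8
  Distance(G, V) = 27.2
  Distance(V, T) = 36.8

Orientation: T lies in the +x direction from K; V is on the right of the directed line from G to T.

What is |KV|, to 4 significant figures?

10.10

K is at the origin; K and T share the same y with |KT| = 46.8 and T in +x, so T = (46.8, 0). KG runs at 47.2° with |KG| = 31.8, so G = (21.61, 23.33). V is determined by |GV| = 27.2 and |VT| = 36.8 together: it lies at the intersection of circle(G, 27.2) and circle(T, 36.8). With |GT| = 34.34, the foot of the radical line on GT is 8.223 from G and the perpendicular offset is √(27.2² − 8.223²) = 25.93. Taking the right-of-GT solution: V = (10.02, -1.277).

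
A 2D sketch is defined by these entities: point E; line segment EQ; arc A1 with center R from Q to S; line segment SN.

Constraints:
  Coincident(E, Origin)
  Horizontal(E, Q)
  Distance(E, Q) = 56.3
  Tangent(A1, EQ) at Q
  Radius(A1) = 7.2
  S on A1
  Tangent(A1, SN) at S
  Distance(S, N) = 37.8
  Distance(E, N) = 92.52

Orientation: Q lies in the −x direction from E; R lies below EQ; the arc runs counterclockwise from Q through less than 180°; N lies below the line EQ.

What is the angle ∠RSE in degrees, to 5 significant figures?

46.006°

Checks: |RS| = 7.200 ✓; ∠(RS, SN) = 90.00° ✓; |SN| = 37.80 ✓; |EN| = 92.52 ✓.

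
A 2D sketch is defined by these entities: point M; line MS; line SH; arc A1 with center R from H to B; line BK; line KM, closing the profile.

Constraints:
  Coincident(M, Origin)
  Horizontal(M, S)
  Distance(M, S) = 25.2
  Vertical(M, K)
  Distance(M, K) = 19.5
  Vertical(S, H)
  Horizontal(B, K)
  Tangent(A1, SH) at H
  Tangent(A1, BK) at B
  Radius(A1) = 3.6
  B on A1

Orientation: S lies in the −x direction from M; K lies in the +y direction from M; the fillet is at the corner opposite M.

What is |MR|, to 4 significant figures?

26.82

MK is vertical with |MK| = 19.5 and K on the +y side, so K = (0.000, 19.50). The virtual corner opposite M is at (-25.20, 19.50). The tangent condition forces RH to be normal to SH and A1 meets BK tangentially, so RB is at right angles to BK, with radius 3.6, so the center R sits 3.6 in from both sides at R = (-21.60, 15.90). Then |MR| = |R − M| = 26.82.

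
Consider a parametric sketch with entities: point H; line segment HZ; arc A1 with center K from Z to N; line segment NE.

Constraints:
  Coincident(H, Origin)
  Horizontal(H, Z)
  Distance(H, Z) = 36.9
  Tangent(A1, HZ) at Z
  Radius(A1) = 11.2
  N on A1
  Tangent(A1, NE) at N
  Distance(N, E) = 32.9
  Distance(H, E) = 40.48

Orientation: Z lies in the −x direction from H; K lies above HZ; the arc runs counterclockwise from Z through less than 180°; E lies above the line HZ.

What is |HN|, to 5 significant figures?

27.409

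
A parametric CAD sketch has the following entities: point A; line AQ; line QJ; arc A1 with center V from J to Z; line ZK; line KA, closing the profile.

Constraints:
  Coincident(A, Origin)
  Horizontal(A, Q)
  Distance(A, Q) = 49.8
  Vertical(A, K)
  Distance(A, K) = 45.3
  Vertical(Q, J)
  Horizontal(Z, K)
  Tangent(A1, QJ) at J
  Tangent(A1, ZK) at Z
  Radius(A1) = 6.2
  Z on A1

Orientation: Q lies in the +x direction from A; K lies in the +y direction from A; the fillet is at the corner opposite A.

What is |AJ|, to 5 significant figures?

63.315

A is at the origin; AQ is horizontal with |AQ| = 49.8 and Q on the +x side, so Q = (49.800, 0.0000). A and K share the same x with |AK| = 45.3 and K on the +y side, so K = (0.0000, 45.300). The virtual corner opposite A is at (49.800, 45.300). Since A1 is tangent to QJ there, VJ ⟂ QJ and A1 meets ZK tangentially, so VZ is at right angles to ZK, with radius 6.2, so the center V sits 6.2 in from both sides at V = (43.600, 39.100). That places the tangent points at J = (49.800, 39.100) on QJ and Z = (43.600, 45.300) on ZK. Then |AJ| = |J − A| = 63.315.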